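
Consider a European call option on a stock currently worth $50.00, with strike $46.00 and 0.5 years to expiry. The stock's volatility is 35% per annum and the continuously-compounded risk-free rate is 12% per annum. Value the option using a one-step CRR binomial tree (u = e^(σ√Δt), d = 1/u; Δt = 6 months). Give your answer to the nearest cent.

CRR parameters: u = e^(σ√Δt) = e^(0.35·√0.5) = 1.2808, d = 1/u = 0.7808
Per-period rate: rΔt = 0.12·0.5 = 0.06, so R = e^0.06 = 1.0618
Risk-neutral probability p = (e^0.06 − 0.7808)/(1.2808 − 0.7808) = 0.2811/0.5000 = 0.5621
Terminal stock prices: S_u = 64.04, S_d = 39.04
Terminal payoffs (S − K): max(18.04, 0) = 18.04, max(-6.962, 0) = 0
Node 0 (S = 50): V_0 = e^(−0.06)·[0.5621·18.0402 + 0.4379·0.0000] = 9.5499

$9.55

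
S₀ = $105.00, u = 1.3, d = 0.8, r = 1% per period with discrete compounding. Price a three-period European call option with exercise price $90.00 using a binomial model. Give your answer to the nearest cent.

Risk-neutral probability p = (1 + 0.01 − 0.8)/(1.3 − 0.8) = 0.2100/0.5000 = 0.4200
Terminal stock prices: S_uuu = 230.7, S_uud = 142, S_udd = 87.36, S_ddd = 53.76
Terminal payoffs (S − K): max(140.7, 0) = 140.7, max(51.96, 0) = 51.96, max(-2.64, 0) = 0, max(-36.24, 0) = 0
Node uu (S = 177.5): V_uu = 1/1.01·[0.4200·140.6850 + 0.5800·51.9600] = 88.3411
Node ud (S = 109.2): V_ud = 1/1.01·[0.4200·51.9600 + 0.5800·0.0000] = 21.6071
Node dd (S = 67.2): V_dd = 1/1.01·[0.4200·0.0000 + 0.5800·0.0000] = 0.0000
Node u (S = 136.5): V_u = 1/1.01·[0.4200·88.3411 + 0.5800·21.6071] = 49.1440
Node d (S = 84): V_d = 1/1.01·[0.4200·21.6071 + 0.5800·0.0000] = 8.9851
Node 0 (S = 105): V_0 = 1/1.01·[0.4200·49.1440 + 0.5800·8.9851] = 25.5959

$25.60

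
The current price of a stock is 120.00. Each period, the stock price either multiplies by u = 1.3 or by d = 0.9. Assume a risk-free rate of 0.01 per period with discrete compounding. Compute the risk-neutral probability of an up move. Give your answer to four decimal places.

Risk-neutral probability p = (1 + 0.01 − 0.9)/(1.3 − 0.9) = 0.1100/0.4000 = 0.2750

p = 0.2750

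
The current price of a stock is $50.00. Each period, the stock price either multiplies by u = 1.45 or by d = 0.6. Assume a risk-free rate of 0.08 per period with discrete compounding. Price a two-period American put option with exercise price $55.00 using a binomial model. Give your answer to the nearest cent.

Risk-neutral probability p = (1 + 0.08 − 0.6)/(1.45 − 0.6) = 0.4800/0.8500 = 0.5647
Terminal stock prices: S_uu = 105.1, S_ud = 43.5, S_dd = 18
Terminal payoffs (K − S): max(-50.12, 0) = 0, max(11.5, 0) = 11.5, max(37, 0) = 37
Node u (S = 72.5): continuation = 1/1.08·[0.5647·0.0000 + 0.4353·11.5000] = 4.6351; exercise value = 0.0000 ≤ continuation, so V_u = 4.6351
Node d (S = 30): continuation = 1/1.08·[0.5647·11.5000 + 0.4353·37.0000] = 20.9259; exercise value = 25.0000 > continuation, so V_d = 25.0000 (exercise)
Node 0 (S = 50): continuation = 1/1.08·[0.5647·4.6351 + 0.4353·25.0000] = 12.4998; exercise value = 5.0000 ≤ continuation, so V_0 = 12.4998

$12.50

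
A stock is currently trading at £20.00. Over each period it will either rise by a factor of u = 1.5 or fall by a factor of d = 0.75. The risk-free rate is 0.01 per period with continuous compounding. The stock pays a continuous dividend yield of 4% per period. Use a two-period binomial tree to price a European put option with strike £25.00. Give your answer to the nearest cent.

£7.74

Per-period risk-free factor R = e^0.01 = 1.0101; dividend-adjusted growth = e^(0.01−0.04) = 0.9704.
Risk-neutral probability p = (0.9704 − 0.75)/(1.5 − 0.75) = 0.2204/0.7500 = 0.2939
Terminal stock prices: S_uu = 45, S_ud = 22.5, S_dd = 11.25
Terminal payoffs (K − S): max(-20, 0) = 0, max(2.5, 0) = 2.5, max(13.75, 0) = 13.75
Node u (S = 30): V_u = e^(−0.01)·[0.2939·0.0000 + 0.7061·2.5000] = 1.7476
Node d (S = 15): V_d = e^(−0.01)·[0.2939·2.5000 + 0.7061·13.7500] = 10.3394
Node 0 (S = 20): V_0 = e^(−0.01)·[0.2939·1.7476 + 0.7061·10.3394] = 7.7363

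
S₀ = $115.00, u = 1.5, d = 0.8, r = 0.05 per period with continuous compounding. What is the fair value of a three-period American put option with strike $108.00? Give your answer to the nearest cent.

$12.79

Risk-neutral probability p = (e^0.05 − 0.8)/(1.5 − 0.8) = 0.2513/0.7000 = 0.3590
Terminal stock prices: S_uuu = 388.1, S_uud = 207, S_udd = 110.4, S_ddd = 58.88
Terminal payoffs (K − S): max(-280.1, 0) = 0, max(-99, 0) = 0, max(-2.4, 0) = 0, max(49.12, 0) = 49.12
Node uu (S = 258.8): continuation = e^(−0.05)·[0.3590·0.0000 + 0.6410·0.0000] = 0.0000; exercise value = 0.0000 ≤ continuation, so V_uu = 0.0000
Node ud (S = 138): continuation = e^(−0.05)·[0.3590·0.0000 + 0.6410·0.0000] = 0.0000; exercise value = 0.0000 ≤ continuation, so V_ud = 0.0000
Node dd (S = 73.6): continuation = e^(−0.05)·[0.3590·0.0000 + 0.6410·49.1200] = 29.9523; exercise value = 34.4000 > continuation, so V_dd = 34.4000 (exercise)
Node u (S = 172.5): continuation = e^(−0.05)·[0.3590·0.0000 + 0.6410·0.0000] = 0.0000; exercise value = 0.0000 ≤ continuation, so V_u = 0.0000
Node d (S = 92): continuation = e^(−0.05)·[0.3590·0.0000 + 0.6410·34.4000] = 20.9763; exercise value = 16.0000 ≤ continuation, so V_d = 20.9763
Node 0 (S = 115): continuation = e^(−0.05)·[0.3590·0.0000 + 0.6410·20.9763] = 12.7909; exercise value = 0.0000 ≤ continuation, so V_0 = 12.7909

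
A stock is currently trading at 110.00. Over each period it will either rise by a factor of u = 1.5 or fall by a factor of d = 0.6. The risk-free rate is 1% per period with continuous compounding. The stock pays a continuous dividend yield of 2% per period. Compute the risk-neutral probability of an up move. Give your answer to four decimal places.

p = 0.4334

Per-period risk-free factor R = e^0.01 = 1.0101; dividend-adjusted growth = e^(0.01−0.02) = 0.9900.
Risk-neutral probability p = (0.9900 − 0.6)/(1.5 − 0.6) = 0.3900/0.9000 = 0.4334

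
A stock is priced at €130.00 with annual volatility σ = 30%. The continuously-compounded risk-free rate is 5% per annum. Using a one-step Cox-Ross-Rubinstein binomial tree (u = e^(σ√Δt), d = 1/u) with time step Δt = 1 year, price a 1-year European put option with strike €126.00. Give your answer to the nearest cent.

CRR parameters: u = e^(σ√Δt) = e^(0.3·√1) = 1.3499, d = 1/u = 0.7408
Per-period rate: rΔt = 0.05·1 = 0.05, so R = e^0.05 = 1.0513
Risk-neutral probability p = (e^0.05 − 0.7408)/(1.3499 − 0.7408) = 0.3105/0.6090 = 0.5097
Terminal stock prices: S_u = 175.5, S_d = 96.31
Terminal payoffs (K − S): max(-49.48, 0) = 0, max(29.69, 0) = 29.69
Node 0 (S = 130): V_0 = e^(−0.05)·[0.5097·0.0000 + 0.4903·29.6936] = 13.8476

€13.85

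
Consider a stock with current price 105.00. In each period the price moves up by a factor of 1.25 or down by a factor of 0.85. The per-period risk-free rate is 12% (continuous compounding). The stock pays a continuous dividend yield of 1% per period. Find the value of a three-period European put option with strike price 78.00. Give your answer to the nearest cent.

0.35

Per-period risk-free factor R = e^0.12 = 1.1275; dividend-adjusted growth = e^(0.12−0.01) = 1.1163.
Risk-neutral probability p = (1.1163 − 0.85)/(1.25 − 0.85) = 0.2663/0.4000 = 0.6657
Terminal stock prices: S_uuu = 205.1, S_uud = 139.5, S_udd = 94.83, S_ddd = 64.48
Terminal payoffs (K − S): max(-127.1, 0) = 0, max(-61.45, 0) = 0, max(-16.83, 0) = 0, max(13.52, 0) = 13.52
Node uu (S = 164.1): V_uu = e^(−0.12)·[0.6657·0.0000 + 0.3343·0.0000] = 0.0000
Node ud (S = 111.6): V_ud = e^(−0.12)·[0.6657·0.0000 + 0.3343·0.0000] = 0.0000
Node dd (S = 75.86): V_dd = e^(−0.12)·[0.6657·0.0000 + 0.3343·13.5169] = 4.0078
Node u (S = 131.2): V_u = e^(−0.12)·[0.6657·0.0000 + 0.3343·0.0000] = 0.0000
Node d (S = 89.25): V_d = e^(−0.12)·[0.6657·0.0000 + 0.3343·4.0078] = 1.1883
Node 0 (S = 105): V_0 = e^(−0.12)·[0.6657·0.0000 + 0.3343·1.1883] = 0.3523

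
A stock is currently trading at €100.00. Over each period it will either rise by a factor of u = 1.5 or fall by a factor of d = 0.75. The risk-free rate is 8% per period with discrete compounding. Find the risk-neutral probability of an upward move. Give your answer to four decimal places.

p = 0.4400

Risk-neutral probability p = (1 + 0.08 − 0.75)/(1.5 − 0.75) = 0.3300/0.7500 = 0.4400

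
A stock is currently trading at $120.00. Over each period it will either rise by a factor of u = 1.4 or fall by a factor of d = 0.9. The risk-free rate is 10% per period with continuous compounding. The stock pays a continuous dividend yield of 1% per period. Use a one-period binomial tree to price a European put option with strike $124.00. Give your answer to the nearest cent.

Per-period risk-free factor R = e^0.1 = 1.1052; dividend-adjusted growth = e^(0.1−0.01) = 1.0942.
Risk-neutral probability p = (1.0942 − 0.9)/(1.4 − 0.9) = 0.1942/0.5000 = 0.3883
Terminal stock prices: S_u = 168, S_d = 108
Terminal payoffs (K − S): max(-44, 0) = 0, max(16, 0) = 16
Node 0 (S = 120): V_0 = e^(−0.1)·[0.3883·0.0000 + 0.6117·16.0000] = 8.8551

$8.86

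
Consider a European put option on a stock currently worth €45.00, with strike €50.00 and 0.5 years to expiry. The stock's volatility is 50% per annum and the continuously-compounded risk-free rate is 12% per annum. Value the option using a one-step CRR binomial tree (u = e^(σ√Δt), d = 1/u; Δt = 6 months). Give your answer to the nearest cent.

CRR parameters: u = e^(σ√Δt) = e^(0.5·√0.5) = 1.4241, d = 1/u = 0.7022
Per-period rate: rΔt = 0.12·0.5 = 0.06, so R = e^0.06 = 1.0618
Risk-neutral probability p = (e^0.06 − 0.7022)/(1.4241 − 0.7022) = 0.3596/0.7219 = 0.4982
Terminal stock prices: S_u = 64.09, S_d = 31.6
Terminal payoffs (K − S): max(-14.09, 0) = 0, max(18.4, 0) = 18.4
Node 0 (S = 45): V_0 = e^(−0.06)·[0.4982·0.0000 + 0.5018·18.4015] = 8.6966

€8.70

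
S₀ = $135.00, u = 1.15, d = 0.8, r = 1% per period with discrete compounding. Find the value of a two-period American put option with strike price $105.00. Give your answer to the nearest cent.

$2.92

Risk-neutral probability p = (1 + 0.01 − 0.8)/(1.15 − 0.8) = 0.2100/0.3500 = 0.6000
Terminal stock prices: S_uu = 178.5, S_ud = 124.2, S_dd = 86.4
Terminal payoffs (K − S): max(-73.54, 0) = 0, max(-19.2, 0) = 0, max(18.6, 0) = 18.6
Node u (S = 155.2): continuation = 1/1.01·[0.6000·0.0000 + 0.4000·0.0000] = 0.0000; exercise value = 0.0000 ≤ continuation, so V_u = 0.0000
Node d (S = 108): continuation = 1/1.01·[0.6000·0.0000 + 0.4000·18.6000] = 7.3663; exercise value = 0.0000 ≤ continuation, so V_d = 7.3663
Node 0 (S = 135): continuation = 1/1.01·[0.6000·0.0000 + 0.4000·7.3663] = 2.9174; exercise value = 0.0000 ≤ continuation, so V_0 = 2.9174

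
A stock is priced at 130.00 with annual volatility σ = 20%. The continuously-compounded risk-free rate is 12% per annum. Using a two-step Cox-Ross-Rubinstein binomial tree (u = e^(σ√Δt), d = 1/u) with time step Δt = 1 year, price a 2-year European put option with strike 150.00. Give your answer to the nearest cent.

CRR parameters: u = e^(σ√Δt) = e^(0.2·√1) = 1.2214, d = 1/u = 0.8187
Per-period rate: rΔt = 0.12·1 = 0.12, so R = e^0.12 = 1.1275
Risk-neutral probability p = (e^0.12 − 0.8187)/(1.2214 − 0.8187) = 0.3088/0.4027 = 0.7668
Terminal stock prices: S_uu = 193.9, S_ud = 130, S_dd = 87.14
Terminal payoffs (K − S): max(-43.94, 0) = 0, max(20, 0) = 20, max(62.86, 0) = 62.86
Node u (S = 158.8): V_u = e^(−0.12)·[0.7668·0.0000 + 0.2332·20.0000] = 4.1367
Node d (S = 106.4): V_d = e^(−0.12)·[0.7668·20.0000 + 0.2332·62.8584] = 26.6031
Node 0 (S = 130): V_0 = e^(−0.12)·[0.7668·4.1367 + 0.2332·26.6031] = 8.3158

8.32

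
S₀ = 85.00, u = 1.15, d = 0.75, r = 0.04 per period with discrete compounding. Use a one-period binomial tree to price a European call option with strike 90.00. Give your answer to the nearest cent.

Risk-neutral probability p = (1 + 0.04 − 0.75)/(1.15 − 0.75) = 0.2900/0.4000 = 0.7250
Terminal stock prices: S_u = 97.75, S_d = 63.75
Terminal payoffs (S − K): max(7.75, 0) = 7.75, max(-26.25, 0) = 0
Node 0 (S = 85): V_0 = 1/1.04·[0.7250·7.7500 + 0.2750·0.0000] = 5.4026

5.40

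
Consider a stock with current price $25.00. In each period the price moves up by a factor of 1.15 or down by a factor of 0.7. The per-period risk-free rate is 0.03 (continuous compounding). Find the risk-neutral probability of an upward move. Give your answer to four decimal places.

Risk-neutral probability p = (e^0.03 − 0.7)/(1.15 − 0.7) = 0.3305/0.4500 = 0.7343

p = 0.7343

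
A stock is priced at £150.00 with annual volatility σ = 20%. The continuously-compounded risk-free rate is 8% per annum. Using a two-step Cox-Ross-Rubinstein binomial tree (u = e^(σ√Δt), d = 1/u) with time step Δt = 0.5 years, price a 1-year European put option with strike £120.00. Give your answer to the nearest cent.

£0.98

CRR parameters: u = e^(σ√Δt) = e^(0.2·√0.5) = 1.1519, d = 1/u = 0.8681
Per-period rate: rΔt = 0.08·0.5 = 0.04, so R = e^0.04 = 1.0408
Risk-neutral probability p = (e^0.04 − 0.8681)/(1.1519 − 0.8681) = 0.1727/0.2838 = 0.6085
Terminal stock prices: S_uu = 199, S_ud = 150, S_dd = 113
Terminal payoffs (K − S): max(-79.03, 0) = 0, max(-30, 0) = 0, max(6.954, 0) = 6.954
Node u (S = 172.8): V_u = e^(−0.04)·[0.6085·0.0000 + 0.3915·0.0000] = 0.0000
Node d (S = 130.2): V_d = e^(−0.04)·[0.6085·0.0000 + 0.3915·6.9543] = 2.6158
Node 0 (S = 150): V_0 = e^(−0.04)·[0.6085·0.0000 + 0.3915·2.6158] = 0.9839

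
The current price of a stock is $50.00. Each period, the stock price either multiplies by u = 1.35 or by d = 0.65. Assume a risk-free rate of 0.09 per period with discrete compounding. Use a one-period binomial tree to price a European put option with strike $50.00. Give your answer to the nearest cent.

$5.96

Risk-neutral probability p = (1 + 0.09 − 0.65)/(1.35 − 0.65) = 0.4400/0.7000 = 0.6286
Terminal stock prices: S_u = 67.5, S_d = 32.5
Terminal payoffs (K − S): max(-17.5, 0) = 0, max(17.5, 0) = 17.5
Node 0 (S = 50): V_0 = 1/1.09·[0.6286·0.0000 + 0.3714·17.5000] = 5.9633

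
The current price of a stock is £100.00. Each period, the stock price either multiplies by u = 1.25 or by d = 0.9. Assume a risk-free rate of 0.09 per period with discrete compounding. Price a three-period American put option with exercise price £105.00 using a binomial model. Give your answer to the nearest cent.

Risk-neutral probability p = (1 + 0.09 − 0.9)/(1.25 − 0.9) = 0.1900/0.3500 = 0.5429
Terminal stock prices: S_uuu = 195.3, S_uud = 140.6, S_udd = 101.2, S_ddd = 72.9
Terminal payoffs (K − S): max(-90.31, 0) = 0, max(-35.62, 0) = 0, max(3.75, 0) = 3.75, max(32.1, 0) = 32.1
Node uu (S = 156.2): continuation = 1/1.09·[0.5429·0.0000 + 0.4571·0.0000] = 0.0000; exercise value = 0.0000 ≤ continuation, so V_uu = 0.0000
Node ud (S = 112.5): continuation = 1/1.09·[0.5429·0.0000 + 0.4571·3.7500] = 1.5727; exercise value = 0.0000 ≤ continuation, so V_ud = 1.5727
Node dd (S = 81): continuation = 1/1.09·[0.5429·3.7500 + 0.4571·32.1000] = 15.3303; exercise value = 24.0000 > continuation, so V_dd = 24.0000 (exercise)
Node u (S = 125): continuation = 1/1.09·[0.5429·0.0000 + 0.4571·1.5727] = 0.6596; exercise value = 0.0000 ≤ continuation, so V_u = 0.6596
Node d (S = 90): continuation = 1/1.09·[0.5429·1.5727 + 0.4571·24.0000] = 10.8488; exercise value = 15.0000 > continuation, so V_d = 15.0000 (exercise)
Node 0 (S = 100): continuation = 1/1.09·[0.5429·0.6596 + 0.4571·15.0000] = 6.6195; exercise value = 5.0000 ≤ continuation, so V_0 = 6.6195

£6.62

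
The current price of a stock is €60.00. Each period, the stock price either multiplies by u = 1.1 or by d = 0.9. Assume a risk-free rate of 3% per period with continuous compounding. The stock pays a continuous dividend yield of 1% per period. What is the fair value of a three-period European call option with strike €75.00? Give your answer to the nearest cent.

€0.96

Per-period risk-free factor R = e^0.03 = 1.0305; dividend-adjusted growth = e^(0.03−0.01) = 1.0202.
Risk-neutral probability p = (1.0202 − 0.9)/(1.1 − 0.9) = 0.1202/0.2000 = 0.6010
Terminal stock prices: S_uuu = 79.86, S_uud = 65.34, S_udd = 53.46, S_ddd = 43.74
Terminal payoffs (S − K): max(4.86, 0) = 4.86, max(-9.66, 0) = 0, max(-21.54, 0) = 0, max(-31.26, 0) = 0
Node uu (S = 72.6): V_uu = e^(−0.03)·[0.6010·4.8600 + 0.3990·0.0000] = 2.8346
Node ud (S = 59.4): V_ud = e^(−0.03)·[0.6010·0.0000 + 0.3990·0.0000] = 0.0000
Node dd (S = 48.6): V_dd = e^(−0.03)·[0.6010·0.0000 + 0.3990·0.0000] = 0.0000
Node u (S = 66): V_u = e^(−0.03)·[0.6010·2.8346 + 0.3990·0.0000] = 1.6532
Node d (S = 54): V_d = e^(−0.03)·[0.6010·0.0000 + 0.3990·0.0000] = 0.0000
Node 0 (S = 60): V_0 = e^(−0.03)·[0.6010·1.6532 + 0.3990·0.0000] = 0.9642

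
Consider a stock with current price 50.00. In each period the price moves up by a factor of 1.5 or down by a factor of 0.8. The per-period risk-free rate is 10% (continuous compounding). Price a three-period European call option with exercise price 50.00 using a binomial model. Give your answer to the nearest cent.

Risk-neutral probability p = (e^0.1 − 0.8)/(1.5 − 0.8) = 0.3052/0.7000 = 0.4360
Terminal stock prices: S_uuu = 168.8, S_uud = 90, S_udd = 48, S_ddd = 25.6
Terminal payoffs (S − K): max(118.8, 0) = 118.8, max(40, 0) = 40, max(-2, 0) = 0, max(-24.4, 0) = 0
Node uu (S = 112.5): V_uu = e^(−0.1)·[0.4360·118.7500 + 0.5640·40.0000] = 67.2581
Node ud (S = 60): V_ud = e^(−0.1)·[0.4360·40.0000 + 0.5640·0.0000] = 15.7789
Node dd (S = 32): V_dd = e^(−0.1)·[0.4360·0.0000 + 0.5640·0.0000] = 0.0000
Node u (S = 75): V_u = e^(−0.1)·[0.4360·67.2581 + 0.5640·15.7789] = 34.5844
Node d (S = 40): V_d = e^(−0.1)·[0.4360·15.7789 + 0.5640·0.0000] = 6.2243
Node 0 (S = 50): V_0 = e^(−0.1)·[0.4360·34.5844 + 0.5640·6.2243] = 16.8192

16.82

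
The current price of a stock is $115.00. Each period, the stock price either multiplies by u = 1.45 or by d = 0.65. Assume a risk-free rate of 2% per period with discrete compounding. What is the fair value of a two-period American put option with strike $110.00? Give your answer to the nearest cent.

Risk-neutral probability p = (1 + 0.02 − 0.65)/(1.45 − 0.65) = 0.3700/0.8000 = 0.4625
Terminal stock prices: S_uu = 241.8, S_ud = 108.4, S_dd = 48.59
Terminal payoffs (K − S): max(-131.8, 0) = 0, max(1.612, 0) = 1.612, max(61.41, 0) = 61.41
Node u (S = 166.8): continuation = 1/1.02·[0.4625·0.0000 + 0.5375·1.6125] = 0.8497; exercise value = 0.0000 ≤ continuation, so V_u = 0.8497
Node d (S = 74.75): continuation = 1/1.02·[0.4625·1.6125 + 0.5375·61.4125] = 33.0931; exercise value = 35.2500 > continuation, so V_d = 35.2500 (exercise)
Node 0 (S = 115): continuation = 1/1.02·[0.4625·0.8497 + 0.5375·35.2500] = 18.9607; exercise value = 0.0000 ≤ continuation, so V_0 = 18.9607

$18.96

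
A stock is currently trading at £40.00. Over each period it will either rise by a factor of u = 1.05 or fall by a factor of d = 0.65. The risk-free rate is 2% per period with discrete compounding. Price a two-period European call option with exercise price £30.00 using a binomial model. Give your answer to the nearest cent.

Risk-neutral probability p = (1 + 0.02 − 0.65)/(1.05 − 0.65) = 0.3700/0.4000 = 0.9250
Terminal stock prices: S_uu = 44.1, S_ud = 27.3, S_dd = 16.9
Terminal payoffs (S − K): max(14.1, 0) = 14.1, max(-2.7, 0) = 0, max(-13.1, 0) = 0
Node u (S = 42): V_u = 1/1.02·[0.9250·14.1000 + 0.0750·0.0000] = 12.7868
Node d (S = 26): V_d = 1/1.02·[0.9250·0.0000 + 0.0750·0.0000] = 0.0000
Node 0 (S = 40): V_0 = 1/1.02·[0.9250·12.7868 + 0.0750·0.0000] = 11.5958

£11.60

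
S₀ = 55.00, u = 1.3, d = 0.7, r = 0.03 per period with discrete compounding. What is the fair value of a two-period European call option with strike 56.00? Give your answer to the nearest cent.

10.54

Risk-neutral probability p = (1 + 0.03 − 0.7)/(1.3 − 0.7) = 0.3300/0.6000 = 0.5500
Terminal stock prices: S_uu = 92.95, S_ud = 50.05, S_dd = 26.95
Terminal payoffs (S − K): max(36.95, 0) = 36.95, max(-5.95, 0) = 0, max(-29.05, 0) = 0
Node u (S = 71.5): V_u = 1/1.03·[0.5500·36.9500 + 0.4500·0.0000] = 19.7306
Node d (S = 38.5): V_d = 1/1.03·[0.5500·0.0000 + 0.4500·0.0000] = 0.0000
Node 0 (S = 55): V_0 = 1/1.03·[0.5500·19.7306 + 0.4500·0.0000] = 10.5357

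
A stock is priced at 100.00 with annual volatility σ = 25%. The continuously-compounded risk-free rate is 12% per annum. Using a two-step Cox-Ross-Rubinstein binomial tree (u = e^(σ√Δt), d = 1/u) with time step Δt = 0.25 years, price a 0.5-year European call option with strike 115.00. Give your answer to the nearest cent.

CRR parameters: u = e^(σ√Δt) = e^(0.25·√0.25) = 1.1331, d = 1/u = 0.8825
Per-period rate: rΔt = 0.12·0.25 = 0.03, so R = e^0.03 = 1.0305
Risk-neutral probability p = (e^0.03 − 0.8825)/(1.1331 − 0.8825) = 0.1480/0.2507 = 0.5903
Terminal stock prices: S_uu = 128.4, S_ud = 100, S_dd = 77.88
Terminal payoffs (S − K): max(13.4, 0) = 13.4, max(-15, 0) = 0, max(-37.12, 0) = 0
Node u (S = 113.3): V_u = e^(−0.03)·[0.5903·13.4025 + 0.4097·0.0000] = 7.6776
Node d (S = 88.25): V_d = e^(−0.03)·[0.5903·0.0000 + 0.4097·0.0000] = 0.0000
Node 0 (S = 100): V_0 = e^(−0.03)·[0.5903·7.6776 + 0.4097·0.0000] = 4.3981

4.40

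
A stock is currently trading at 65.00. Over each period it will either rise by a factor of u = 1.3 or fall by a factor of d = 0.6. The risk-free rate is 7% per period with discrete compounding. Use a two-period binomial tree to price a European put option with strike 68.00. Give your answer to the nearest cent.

Risk-neutral probability p = (1 + 0.07 − 0.6)/(1.3 − 0.6) = 0.4700/0.7000 = 0.6714
Terminal stock prices: S_uu = 109.9, S_ud = 50.7, S_dd = 23.4
Terminal payoffs (K − S): max(-41.85, 0) = 0, max(17.3, 0) = 17.3, max(44.6, 0) = 44.6
Node u (S = 84.5): V_u = 1/1.07·[0.6714·0.0000 + 0.3286·17.3000] = 5.3124
Node d (S = 39): V_d = 1/1.07·[0.6714·17.3000 + 0.3286·44.6000] = 24.5514
Node 0 (S = 65): V_0 = 1/1.07·[0.6714·5.3124 + 0.3286·24.5514] = 10.8727

10.87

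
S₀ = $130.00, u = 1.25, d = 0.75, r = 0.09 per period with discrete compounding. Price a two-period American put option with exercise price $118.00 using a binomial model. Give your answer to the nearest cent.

$6.02

Risk-neutral probability p = (1 + 0.09 − 0.75)/(1.25 − 0.75) = 0.3400/0.5000 = 0.6800
Terminal stock prices: S_uu = 203.1, S_ud = 121.9, S_dd = 73.12
Terminal payoffs (K − S): max(-85.12, 0) = 0, max(-3.875, 0) = 0, max(44.88, 0) = 44.88
Node u (S = 162.5): continuation = 1/1.09·[0.6800·0.0000 + 0.3200·0.0000] = 0.0000; exercise value = 0.0000 ≤ continuation, so V_u = 0.0000
Node d (S = 97.5): continuation = 1/1.09·[0.6800·0.0000 + 0.3200·44.8750] = 13.1743; exercise value = 20.5000 > continuation, so V_d = 20.5000 (exercise)
Node 0 (S = 130): continuation = 1/1.09·[0.6800·0.0000 + 0.3200·20.5000] = 6.0183; exercise value = 0.0000 ≤ continuation, so V_0 = 6.0183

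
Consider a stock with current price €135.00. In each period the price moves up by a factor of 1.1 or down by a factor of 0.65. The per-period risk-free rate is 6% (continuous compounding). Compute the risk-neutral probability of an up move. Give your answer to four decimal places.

Risk-neutral probability p = (e^0.06 − 0.65)/(1.1 − 0.65) = 0.4118/0.4500 = 0.9152

p = 0.9152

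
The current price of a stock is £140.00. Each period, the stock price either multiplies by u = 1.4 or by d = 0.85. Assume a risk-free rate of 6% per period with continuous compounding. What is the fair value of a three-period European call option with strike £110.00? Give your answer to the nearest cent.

£52.78

Risk-neutral probability p = (e^0.06 − 0.85)/(1.4 − 0.85) = 0.2118/0.5500 = 0.3852
Terminal stock prices: S_uuu = 384.2, S_uud = 233.2, S_udd = 141.6, S_ddd = 85.98
Terminal payoffs (S − K): max(274.2, 0) = 274.2, max(123.2, 0) = 123.2, max(31.61, 0) = 31.61, max(-24.02, 0) = 0
Node uu (S = 274.4): V_uu = e^(−0.06)·[0.3852·274.1600 + 0.6148·123.2400] = 170.8059
Node ud (S = 166.6): V_ud = e^(−0.06)·[0.3852·123.2400 + 0.6148·31.6100] = 63.0059
Node dd (S = 101.1): V_dd = e^(−0.06)·[0.3852·31.6100 + 0.6148·0.0000] = 11.4658
Node u (S = 196): V_u = e^(−0.06)·[0.3852·170.8059 + 0.6148·63.0059] = 98.4388
Node d (S = 119): V_d = e^(−0.06)·[0.3852·63.0059 + 0.6148·11.4658] = 29.4931
Node 0 (S = 140): V_0 = e^(−0.06)·[0.3852·98.4388 + 0.6148·29.4931] = 52.7840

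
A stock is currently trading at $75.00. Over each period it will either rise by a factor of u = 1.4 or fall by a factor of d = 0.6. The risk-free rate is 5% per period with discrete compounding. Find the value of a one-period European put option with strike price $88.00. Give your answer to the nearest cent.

Risk-neutral probability p = (1 + 0.05 − 0.6)/(1.4 − 0.6) = 0.4500/0.8000 = 0.5625
Terminal stock prices: S_u = 105, S_d = 45
Terminal payoffs (K − S): max(-17, 0) = 0, max(43, 0) = 43
Node 0 (S = 75): V_0 = 1/1.05·[0.5625·0.0000 + 0.4375·43.0000] = 17.9167

$17.92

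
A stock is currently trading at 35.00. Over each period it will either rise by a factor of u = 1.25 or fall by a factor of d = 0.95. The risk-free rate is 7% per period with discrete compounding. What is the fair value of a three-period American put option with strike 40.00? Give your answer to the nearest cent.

Risk-neutral probability p = (1 + 0.07 − 0.95)/(1.25 − 0.95) = 0.1200/0.3000 = 0.4000
Terminal stock prices: S_uuu = 68.36, S_uud = 51.95, S_udd = 39.48, S_ddd = 30.01
Terminal payoffs (K − S): max(-28.36, 0) = 0, max(-11.95, 0) = 0, max(0.5156, 0) = 0.5156, max(9.992, 0) = 9.992
Node uu (S = 54.69): continuation = 1/1.07·[0.4000·0.0000 + 0.6000·0.0000] = 0.0000; exercise value = 0.0000 ≤ continuation, so V_uu = 0.0000
Node ud (S = 41.56): continuation = 1/1.07·[0.4000·0.0000 + 0.6000·0.5156] = 0.2891; exercise value = 0.0000 ≤ continuation, so V_ud = 0.2891
Node dd (S = 31.59): continuation = 1/1.07·[0.4000·0.5156 + 0.6000·9.9919] = 5.7957; exercise value = 8.4125 > continuation, so V_dd = 8.4125 (exercise)
Node u (S = 43.75): continuation = 1/1.07·[0.4000·0.0000 + 0.6000·0.2891] = 0.1621; exercise value = 0.0000 ≤ continuation, so V_u = 0.1621
Node d (S = 33.25): continuation = 1/1.07·[0.4000·0.2891 + 0.6000·8.4125] = 4.8254; exercise value = 6.7500 > continuation, so V_d = 6.7500 (exercise)
Node 0 (S = 35): continuation = 1/1.07·[0.4000·0.1621 + 0.6000·6.7500] = 3.8457; exercise value = 5.0000 > continuation, so V_0 = 5.0000 (exercise)

5.00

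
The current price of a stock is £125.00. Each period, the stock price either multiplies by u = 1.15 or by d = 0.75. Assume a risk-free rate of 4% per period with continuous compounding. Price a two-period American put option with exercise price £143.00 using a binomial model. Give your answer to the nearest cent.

£19.36

Risk-neutral probability p = (e^0.04 − 0.75)/(1.15 − 0.75) = 0.2908/0.4000 = 0.7270
Terminal stock prices: S_uu = 165.3, S_ud = 107.8, S_dd = 70.31
Terminal payoffs (K − S): max(-22.31, 0) = 0, max(35.19, 0) = 35.19, max(72.69, 0) = 72.69
Node u (S = 143.8): continuation = e^(−0.04)·[0.7270·0.0000 + 0.2730·35.1875] = 9.2286; exercise value = 0.0000 ≤ continuation, so V_u = 9.2286
Node d (S = 93.75): continuation = e^(−0.04)·[0.7270·35.1875 + 0.2730·72.6875] = 43.6429; exercise value = 49.2500 > continuation, so V_d = 49.2500 (exercise)
Node 0 (S = 125): continuation = e^(−0.04)·[0.7270·9.2286 + 0.2730·49.2500] = 19.3631; exercise value = 18.0000 ≤ continuation, so V_0 = 19.3631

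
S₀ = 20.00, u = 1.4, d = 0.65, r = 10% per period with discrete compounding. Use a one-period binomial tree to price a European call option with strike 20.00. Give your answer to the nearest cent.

Risk-neutral probability p = (1 + 0.1 − 0.65)/(1.4 − 0.65) = 0.4500/0.7500 = 0.6000
Terminal stock prices: S_u = 28, S_d = 13
Terminal payoffs (S − K): max(8, 0) = 8, max(-7, 0) = 0
Node 0 (S = 20): V_0 = 1/1.1·[0.6000·8.0000 + 0.4000·0.0000] = 4.3636

4.36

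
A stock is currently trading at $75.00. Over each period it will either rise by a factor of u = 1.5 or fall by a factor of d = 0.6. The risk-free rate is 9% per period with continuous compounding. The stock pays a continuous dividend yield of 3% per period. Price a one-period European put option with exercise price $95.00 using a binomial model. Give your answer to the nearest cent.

Per-period risk-free factor R = e^0.09 = 1.0942; dividend-adjusted growth = e^(0.09−0.03) = 1.0618.
Risk-neutral probability p = (1.0618 − 0.6)/(1.5 − 0.6) = 0.4618/0.9000 = 0.5132
Terminal stock prices: S_u = 112.5, S_d = 45
Terminal payoffs (K − S): max(-17.5, 0) = 0, max(50, 0) = 50
Node 0 (S = 75): V_0 = e^(−0.09)·[0.5132·0.0000 + 0.4868·50.0000] = 22.2473

$22.25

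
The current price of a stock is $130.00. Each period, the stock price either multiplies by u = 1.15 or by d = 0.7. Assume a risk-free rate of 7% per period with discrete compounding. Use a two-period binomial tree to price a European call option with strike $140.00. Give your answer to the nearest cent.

$18.85

Risk-neutral probability p = (1 + 0.07 − 0.7)/(1.15 − 0.7) = 0.3700/0.4500 = 0.8222
Terminal stock prices: S_uu = 171.9, S_ud = 104.6, S_dd = 63.7
Terminal payoffs (S − K): max(31.92, 0) = 31.92, max(-35.35, 0) = 0, max(-76.3, 0) = 0
Node u (S = 149.5): V_u = 1/1.07·[0.8222·31.9250 + 0.1778·0.0000] = 24.5322
Node d (S = 91): V_d = 1/1.07·[0.8222·0.0000 + 0.1778·0.0000] = 0.0000
Node 0 (S = 130): V_0 = 1/1.07·[0.8222·24.5322 + 0.1778·0.0000] = 18.8513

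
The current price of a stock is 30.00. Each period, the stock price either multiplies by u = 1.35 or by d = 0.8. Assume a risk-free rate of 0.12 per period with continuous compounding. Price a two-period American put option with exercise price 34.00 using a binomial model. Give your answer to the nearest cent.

Risk-neutral probability p = (e^0.12 − 0.8)/(1.35 − 0.8) = 0.3275/0.5500 = 0.5954
Terminal stock prices: S_uu = 54.68, S_ud = 32.4, S_dd = 19.2
Terminal payoffs (K − S): max(-20.68, 0) = 0, max(1.6, 0) = 1.6, max(14.8, 0) = 14.8
Node u (S = 40.5): continuation = e^(−0.12)·[0.5954·0.0000 + 0.4046·1.6000] = 0.5741; exercise value = 0.0000 ≤ continuation, so V_u = 0.5741
Node d (S = 24): continuation = e^(−0.12)·[0.5954·1.6000 + 0.4046·14.8000] = 6.1553; exercise value = 10.0000 > continuation, so V_d = 10.0000 (exercise)
Node 0 (S = 30): continuation = e^(−0.12)·[0.5954·0.5741 + 0.4046·10.0000] = 3.8912; exercise value = 4.0000 > continuation, so V_0 = 4.0000 (exercise)

4.00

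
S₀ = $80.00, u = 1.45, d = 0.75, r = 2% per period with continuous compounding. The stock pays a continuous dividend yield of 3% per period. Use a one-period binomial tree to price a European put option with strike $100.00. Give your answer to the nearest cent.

Per-period risk-free factor R = e^0.02 = 1.0202; dividend-adjusted growth = e^(0.02−0.03) = 0.9900.
Risk-neutral probability p = (0.9900 − 0.75)/(1.45 − 0.75) = 0.2400/0.7000 = 0.3429
Terminal stock prices: S_u = 116, S_d = 60
Terminal payoffs (K − S): max(-16, 0) = 0, max(40, 0) = 40
Node 0 (S = 80): V_0 = e^(−0.02)·[0.3429·0.0000 + 0.6571·40.0000] = 25.7624

$25.76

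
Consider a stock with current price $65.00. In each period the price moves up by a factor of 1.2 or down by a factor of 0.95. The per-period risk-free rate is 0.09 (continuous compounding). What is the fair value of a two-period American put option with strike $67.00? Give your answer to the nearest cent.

$2.03

Risk-neutral probability p = (e^0.09 − 0.95)/(1.2 − 0.95) = 0.1442/0.2500 = 0.5767
Terminal stock prices: S_uu = 93.6, S_ud = 74.1, S_dd = 58.66
Terminal payoffs (K − S): max(-26.6, 0) = 0, max(-7.1, 0) = 0, max(8.337, 0) = 8.337
Node u (S = 78): continuation = e^(−0.09)·[0.5767·0.0000 + 0.4233·0.0000] = 0.0000; exercise value = 0.0000 ≤ continuation, so V_u = 0.0000
Node d (S = 61.75): continuation = e^(−0.09)·[0.5767·0.0000 + 0.4233·8.3375] = 3.2255; exercise value = 5.2500 > continuation, so V_d = 5.2500 (exercise)
Node 0 (S = 65): continuation = e^(−0.09)·[0.5767·0.0000 + 0.4233·5.2500] = 2.0311; exercise value = 2.0000 ≤ continuation, so V_0 = 2.0311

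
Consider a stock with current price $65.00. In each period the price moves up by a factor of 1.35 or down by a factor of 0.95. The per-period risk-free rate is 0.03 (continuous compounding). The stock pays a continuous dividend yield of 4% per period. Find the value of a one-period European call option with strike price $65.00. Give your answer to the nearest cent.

$2.21

Per-period risk-free factor R = e^0.03 = 1.0305; dividend-adjusted growth = e^(0.03−0.04) = 0.9900.
Risk-neutral probability p = (0.9900 − 0.95)/(1.35 − 0.95) = 0.0400/0.4000 = 0.1001
Terminal stock prices: S_u = 87.75, S_d = 61.75
Terminal payoffs (S − K): max(22.75, 0) = 22.75, max(-3.25, 0) = 0
Node 0 (S = 65): V_0 = e^(−0.03)·[0.1001·22.7500 + 0.8999·0.0000] = 2.2105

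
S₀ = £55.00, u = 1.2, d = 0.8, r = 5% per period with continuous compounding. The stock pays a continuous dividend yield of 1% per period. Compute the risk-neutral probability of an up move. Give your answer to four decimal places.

Per-period risk-free factor R = e^0.05 = 1.0513; dividend-adjusted growth = e^(0.05−0.01) = 1.0408.
Risk-neutral probability p = (1.0408 − 0.8)/(1.2 − 0.8) = 0.2408/0.4000 = 0.6020

p = 0.6020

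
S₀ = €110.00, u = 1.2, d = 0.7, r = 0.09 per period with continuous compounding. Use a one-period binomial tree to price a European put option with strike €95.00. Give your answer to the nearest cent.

Risk-neutral probability p = (e^0.09 − 0.7)/(1.2 − 0.7) = 0.3942/0.5000 = 0.7883
Terminal stock prices: S_u = 132, S_d = 77
Terminal payoffs (K − S): max(-37, 0) = 0, max(18, 0) = 18
Node 0 (S = 110): V_0 = e^(−0.09)·[0.7883·0.0000 + 0.2117·18.0000] = 3.4818

€3.48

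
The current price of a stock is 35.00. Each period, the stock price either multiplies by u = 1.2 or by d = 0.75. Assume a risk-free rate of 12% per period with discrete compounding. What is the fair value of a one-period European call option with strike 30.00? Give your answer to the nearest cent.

Risk-neutral probability p = (1 + 0.12 − 0.75)/(1.2 − 0.75) = 0.3700/0.4500 = 0.8222
Terminal stock prices: S_u = 42, S_d = 26.25
Terminal payoffs (S − K): max(12, 0) = 12, max(-3.75, 0) = 0
Node 0 (S = 35): V_0 = 1/1.12·[0.8222·12.0000 + 0.1778·0.0000] = 8.8095

8.81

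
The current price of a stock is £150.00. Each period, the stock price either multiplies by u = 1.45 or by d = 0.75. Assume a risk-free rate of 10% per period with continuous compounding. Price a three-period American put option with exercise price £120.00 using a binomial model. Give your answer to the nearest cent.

Risk-neutral probability p = (e^0.1 − 0.75)/(1.45 − 0.75) = 0.3552/0.7000 = 0.5074
Terminal stock prices: S_uuu = 457.3, S_uud = 236.5, S_udd = 122.3, S_ddd = 63.28
Terminal payoffs (K − S): max(-337.3, 0) = 0, max(-116.5, 0) = 0, max(-2.344, 0) = 0, max(56.72, 0) = 56.72
Node uu (S = 315.4): continuation = e^(−0.1)·[0.5074·0.0000 + 0.4926·0.0000] = 0.0000; exercise value = 0.0000 ≤ continuation, so V_uu = 0.0000
Node ud (S = 163.1): continuation = e^(−0.1)·[0.5074·0.0000 + 0.4926·0.0000] = 0.0000; exercise value = 0.0000 ≤ continuation, so V_ud = 0.0000
Node dd (S = 84.38): continuation = e^(−0.1)·[0.5074·0.0000 + 0.4926·56.7188] = 25.2815; exercise value = 35.6250 > continuation, so V_dd = 35.6250 (exercise)
Node u (S = 217.5): continuation = e^(−0.1)·[0.5074·0.0000 + 0.4926·0.0000] = 0.0000; exercise value = 0.0000 ≤ continuation, so V_u = 0.0000
Node d (S = 112.5): continuation = e^(−0.1)·[0.5074·0.0000 + 0.4926·35.6250] = 15.8793; exercise value = 7.5000 ≤ continuation, so V_d = 15.8793
Node 0 (S = 150): continuation = e^(−0.1)·[0.5074·0.0000 + 0.4926·15.8793] = 7.0780; exercise value = 0.0000 ≤ continuation, so V_0 = 7.0780

£7.08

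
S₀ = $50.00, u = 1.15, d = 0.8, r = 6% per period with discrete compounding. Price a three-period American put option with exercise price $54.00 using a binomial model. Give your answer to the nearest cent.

Risk-neutral probability p = (1 + 0.06 − 0.8)/(1.15 − 0.8) = 0.2600/0.3500 = 0.7429
Terminal stock prices: S_uuu = 76.04, S_uud = 52.9, S_udd = 36.8, S_ddd = 25.6
Terminal payoffs (K − S): max(-22.04, 0) = 0, max(1.1, 0) = 1.1, max(17.2, 0) = 17.2, max(28.4, 0) = 28.4
Node uu (S = 66.12): continuation = 1/1.06·[0.7429·0.0000 + 0.2571·1.1000] = 0.2668; exercise value = 0.0000 ≤ continuation, so V_uu = 0.2668
Node ud (S = 46): continuation = 1/1.06·[0.7429·1.1000 + 0.2571·17.2000] = 4.9434; exercise value = 8.0000 > continuation, so V_ud = 8.0000 (exercise)
Node dd (S = 32): continuation = 1/1.06·[0.7429·17.2000 + 0.2571·28.4000] = 18.9434; exercise value = 22.0000 > continuation, so V_dd = 22.0000 (exercise)
Node u (S = 57.5): continuation = 1/1.06·[0.7429·0.2668 + 0.2571·8.0000] = 2.1277; exercise value = 0.0000 ≤ continuation, so V_u = 2.1277
Node d (S = 40): continuation = 1/1.06·[0.7429·8.0000 + 0.2571·22.0000] = 10.9434; exercise value = 14.0000 > continuation, so V_d = 14.0000 (exercise)
Node 0 (S = 50): continuation = 1/1.06·[0.7429·2.1277 + 0.2571·14.0000] = 4.8873; exercise value = 4.0000 ≤ continuation, so V_0 = 4.8873

$4.89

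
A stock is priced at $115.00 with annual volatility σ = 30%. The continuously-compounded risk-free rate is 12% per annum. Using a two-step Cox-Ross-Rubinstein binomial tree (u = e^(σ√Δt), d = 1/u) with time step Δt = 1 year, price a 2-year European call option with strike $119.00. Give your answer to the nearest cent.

CRR parameters: u = e^(σ√Δt) = e^(0.3·√1) = 1.3499, d = 1/u = 0.7408
Per-period rate: rΔt = 0.12·1 = 0.12, so R = e^0.12 = 1.1275
Risk-neutral probability p = (e^0.12 − 0.7408)/(1.3499 − 0.7408) = 0.3867/0.6090 = 0.6349
Terminal stock prices: S_uu = 209.5, S_ud = 115, S_dd = 63.11
Terminal payoffs (S − K): max(90.54, 0) = 90.54, max(-4, 0) = 0, max(-55.89, 0) = 0
Node u (S = 155.2): V_u = e^(−0.12)·[0.6349·90.5437 + 0.3651·0.0000] = 50.9855
Node d (S = 85.19): V_d = e^(−0.12)·[0.6349·0.0000 + 0.3651·0.0000] = 0.0000
Node 0 (S = 115): V_0 = e^(−0.12)·[0.6349·50.9855 + 0.3651·0.0000] = 28.7101

$28.71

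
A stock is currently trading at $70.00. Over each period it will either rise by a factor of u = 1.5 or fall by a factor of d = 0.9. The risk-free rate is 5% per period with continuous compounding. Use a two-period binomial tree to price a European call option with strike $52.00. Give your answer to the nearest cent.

$22.95

Risk-neutral probability p = (e^0.05 − 0.9)/(1.5 − 0.9) = 0.1513/0.6000 = 0.2521
Terminal stock prices: S_uu = 157.5, S_ud = 94.5, S_dd = 56.7
Terminal payoffs (S − K): max(105.5, 0) = 105.5, max(42.5, 0) = 42.5, max(4.7, 0) = 4.7
Node u (S = 105): V_u = e^(−0.05)·[0.2521·105.5000 + 0.7479·42.5000] = 55.5361
Node d (S = 63): V_d = e^(−0.05)·[0.2521·42.5000 + 0.7479·4.7000] = 13.5361
Node 0 (S = 70): V_0 = e^(−0.05)·[0.2521·55.5361 + 0.7479·13.5361] = 22.9485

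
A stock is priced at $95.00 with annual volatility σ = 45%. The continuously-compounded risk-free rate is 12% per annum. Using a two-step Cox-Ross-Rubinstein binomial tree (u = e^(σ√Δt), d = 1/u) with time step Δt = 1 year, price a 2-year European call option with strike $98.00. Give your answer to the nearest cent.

$29.57

CRR parameters: u = e^(σ√Δt) = e^(0.45·√1) = 1.5683, d = 1/u = 0.6376
Per-period rate: rΔt = 0.12·1 = 0.12, so R = e^0.12 = 1.1275
Risk-neutral probability p = (e^0.12 − 0.6376)/(1.5683 − 0.6376) = 0.4899/0.9307 = 0.5264
Terminal stock prices: S_uu = 233.7, S_ud = 95, S_dd = 38.62
Terminal payoffs (S − K): max(135.7, 0) = 135.7, max(-3, 0) = 0, max(-59.38, 0) = 0
Node u (S = 149): V_u = e^(−0.12)·[0.5264·135.6623 + 0.4736·0.0000] = 63.3317
Node d (S = 60.57): V_d = e^(−0.12)·[0.5264·0.0000 + 0.4736·0.0000] = 0.0000
Node 0 (S = 95): V_0 = e^(−0.12)·[0.5264·63.3317 + 0.4736·0.0000] = 29.5654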